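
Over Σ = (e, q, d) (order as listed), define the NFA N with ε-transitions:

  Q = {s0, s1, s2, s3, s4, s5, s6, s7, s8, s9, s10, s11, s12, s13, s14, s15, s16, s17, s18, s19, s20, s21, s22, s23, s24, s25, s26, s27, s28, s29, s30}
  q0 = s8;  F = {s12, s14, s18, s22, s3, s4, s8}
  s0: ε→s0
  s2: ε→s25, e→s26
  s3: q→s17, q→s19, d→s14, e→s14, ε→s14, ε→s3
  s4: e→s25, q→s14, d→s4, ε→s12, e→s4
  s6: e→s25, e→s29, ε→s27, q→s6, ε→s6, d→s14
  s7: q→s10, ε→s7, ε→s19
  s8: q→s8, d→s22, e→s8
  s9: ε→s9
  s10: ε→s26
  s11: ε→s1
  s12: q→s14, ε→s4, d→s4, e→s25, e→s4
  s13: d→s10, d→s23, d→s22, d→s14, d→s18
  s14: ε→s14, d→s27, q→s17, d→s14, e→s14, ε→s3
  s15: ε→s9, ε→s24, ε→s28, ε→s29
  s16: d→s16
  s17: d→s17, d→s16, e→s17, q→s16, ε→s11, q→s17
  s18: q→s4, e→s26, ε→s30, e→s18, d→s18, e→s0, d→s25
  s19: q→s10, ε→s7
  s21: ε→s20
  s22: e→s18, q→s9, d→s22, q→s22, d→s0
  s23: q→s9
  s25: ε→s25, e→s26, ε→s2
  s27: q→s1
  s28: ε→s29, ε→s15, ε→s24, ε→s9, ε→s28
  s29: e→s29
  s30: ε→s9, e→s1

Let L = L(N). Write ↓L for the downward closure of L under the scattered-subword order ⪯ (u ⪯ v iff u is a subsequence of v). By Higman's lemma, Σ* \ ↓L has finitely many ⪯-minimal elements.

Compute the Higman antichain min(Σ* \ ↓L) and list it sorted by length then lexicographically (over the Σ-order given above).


Antichain: [deqqq].

|Q|=31, |F|=7, |δ|=84 (31 ε).
min D↑ (6 st, q0=0, F={5}): 0:e→0,q→0,d→1 1:e→2,q→1,d→1 2:e→2,q→3,d→2 3:e→3,q→4,d→3 4:e→4,q→5,d→4 5:e→5,q→5,d→5 [Hopcroft].
'deqqq': N↓-sim [21, 20, 19, 15, 11, 8] end={s1,s10,s11,s16,s17,s19,s26,s7} — reject; 5/5 del acc.
1 minimals (antichain).


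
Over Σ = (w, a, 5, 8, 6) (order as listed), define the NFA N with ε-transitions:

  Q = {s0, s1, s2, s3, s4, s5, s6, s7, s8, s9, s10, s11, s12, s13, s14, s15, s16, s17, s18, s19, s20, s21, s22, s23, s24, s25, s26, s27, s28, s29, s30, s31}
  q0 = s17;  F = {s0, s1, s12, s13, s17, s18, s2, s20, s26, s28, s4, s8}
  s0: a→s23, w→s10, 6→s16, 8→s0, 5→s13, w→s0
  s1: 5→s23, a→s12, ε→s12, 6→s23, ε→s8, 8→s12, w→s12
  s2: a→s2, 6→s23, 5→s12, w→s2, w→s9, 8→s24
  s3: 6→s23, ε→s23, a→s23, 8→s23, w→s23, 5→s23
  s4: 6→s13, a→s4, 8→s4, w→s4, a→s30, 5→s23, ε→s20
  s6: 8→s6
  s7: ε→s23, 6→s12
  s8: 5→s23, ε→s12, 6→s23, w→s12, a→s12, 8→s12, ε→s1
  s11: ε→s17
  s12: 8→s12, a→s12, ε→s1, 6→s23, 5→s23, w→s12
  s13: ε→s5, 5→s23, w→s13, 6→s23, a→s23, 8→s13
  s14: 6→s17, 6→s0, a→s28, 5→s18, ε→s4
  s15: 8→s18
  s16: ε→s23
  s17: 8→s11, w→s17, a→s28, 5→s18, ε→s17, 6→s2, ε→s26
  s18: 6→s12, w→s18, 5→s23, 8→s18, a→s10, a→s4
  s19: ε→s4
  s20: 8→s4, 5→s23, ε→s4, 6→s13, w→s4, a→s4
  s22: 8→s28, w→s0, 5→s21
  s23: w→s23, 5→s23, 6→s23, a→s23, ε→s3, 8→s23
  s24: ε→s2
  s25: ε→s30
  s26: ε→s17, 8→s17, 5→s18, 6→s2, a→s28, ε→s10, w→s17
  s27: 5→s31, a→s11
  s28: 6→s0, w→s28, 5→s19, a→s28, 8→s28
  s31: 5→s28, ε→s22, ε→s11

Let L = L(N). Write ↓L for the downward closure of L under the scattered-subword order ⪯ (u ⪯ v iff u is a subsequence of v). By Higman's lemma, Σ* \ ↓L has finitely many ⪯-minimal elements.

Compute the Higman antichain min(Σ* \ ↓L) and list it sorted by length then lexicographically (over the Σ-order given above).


Antichain: [55, 66, a6a].

|Q|=32, |F|=12, |δ|=110 (23 ε).
min D↑ (9 st, q0=0, F={6}): 0:w→0,a→1,5→2,8→0,6→3 1:w→1,a→1,5→4,8→1,6→5 2:w→2,a→4,5→6,8→2,6→7 3:w→3,a→3,5→7,8→3,6→6 4:w→4,a→4,5→6,8→4,6→8 5:w→5,a→6,5→8,8→5,6→6 6:w→6,a→6,5→6,8→6,6→6 7:w→7,a→7,5→6,8→7,6→6 8:w→8,a→6,5→6,8→8,6→6 [Hopcroft].
'55': |S_i|=[22, 13, 2] end={s23,s3} ∉↓L; 2/2 single-dels accept.
'66': N↓-sim [22, 13, 3] end={s16,s23,s3} ∉↓L; 2/2 deletions ∈↓L.
'a6a': |S_i|=[22, 18, 7, 2] end={s23,s3} rej; 3/3 deletions ∈↓L.
3 minimals (antichain).


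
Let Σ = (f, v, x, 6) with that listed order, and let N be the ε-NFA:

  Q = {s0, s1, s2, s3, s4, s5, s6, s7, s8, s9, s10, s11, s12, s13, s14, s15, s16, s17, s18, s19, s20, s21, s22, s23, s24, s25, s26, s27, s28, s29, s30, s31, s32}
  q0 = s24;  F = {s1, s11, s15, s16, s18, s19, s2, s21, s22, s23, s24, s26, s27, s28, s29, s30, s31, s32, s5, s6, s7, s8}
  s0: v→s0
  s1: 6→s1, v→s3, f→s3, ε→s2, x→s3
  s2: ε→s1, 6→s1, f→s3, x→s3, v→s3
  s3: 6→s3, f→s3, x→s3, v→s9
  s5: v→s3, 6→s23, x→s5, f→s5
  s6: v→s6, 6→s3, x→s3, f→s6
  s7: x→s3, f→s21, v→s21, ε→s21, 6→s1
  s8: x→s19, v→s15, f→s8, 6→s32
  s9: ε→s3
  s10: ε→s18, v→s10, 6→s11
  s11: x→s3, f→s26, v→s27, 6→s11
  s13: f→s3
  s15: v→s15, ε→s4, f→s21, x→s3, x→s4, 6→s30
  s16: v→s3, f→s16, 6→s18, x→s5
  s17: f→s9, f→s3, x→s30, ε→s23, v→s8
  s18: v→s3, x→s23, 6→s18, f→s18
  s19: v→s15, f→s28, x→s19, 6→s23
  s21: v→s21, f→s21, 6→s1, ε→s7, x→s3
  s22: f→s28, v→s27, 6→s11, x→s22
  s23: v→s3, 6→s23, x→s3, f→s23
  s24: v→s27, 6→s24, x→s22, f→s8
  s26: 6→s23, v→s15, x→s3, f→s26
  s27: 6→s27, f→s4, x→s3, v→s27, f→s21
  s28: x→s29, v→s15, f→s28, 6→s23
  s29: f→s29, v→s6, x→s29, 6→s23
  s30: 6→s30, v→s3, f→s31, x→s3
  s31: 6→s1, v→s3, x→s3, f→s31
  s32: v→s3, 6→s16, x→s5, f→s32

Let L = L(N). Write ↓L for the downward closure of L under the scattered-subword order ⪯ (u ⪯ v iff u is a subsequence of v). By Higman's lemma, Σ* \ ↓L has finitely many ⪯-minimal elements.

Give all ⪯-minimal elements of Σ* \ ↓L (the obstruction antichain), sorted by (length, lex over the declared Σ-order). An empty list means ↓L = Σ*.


|Q|=33, |F|=22, |δ|=110 (8 ε).
min D↑ (21 st, q0=0, F={8}): 0:f→1,v→2,x→3,6→0 1:f→1,v→4,x→5,6→6 2:f→7,v→2,x→8,6→2 3:f→9,v→2,x→3,6→10 4:f→7,v→4,x→8,6→11 5:f→9,v→4,x→5,6→12 6:f→6,v→8,x→13,6→14 7:f→7,v→7,x→8,6→15 8:f→8,v→8,x→8,6→8 9:f→9,v→4,x→16,6→12 10:f→17,v→2,x→8,6→10 11:f→18,v→8,x→8,6→11 12:f→12,v→8,x→8,6→12 13:f→13,v→8,x→13,6→12 14:f→14,v→8,x→13,6→19 15:f→8,v→8,x→8,6→15 16:f→16,v→20,x→16,6→12 17:f→17,v→4,x→8,6→12 18:f→18,v→8,x→8,6→15 19:f→19,v→8,x→12,6→19 20:f→20,v→20,x→8,6→8 [Hopcroft].
'vx': N↓-sim [25, 12, 3] end={s3,s4,s9} rej; 2/2 del acc.
'f6v': run [25, 21, 11, 2] end={s3,s9} — reject; 3/3 del acc.
'x6x': run [25, 20, 14, 3] end={s3,s4,s9} ∉↓L; 3/3 single-dels accept.
'vf6f': |S_i|=[25, 12, 9, 4, 2] end={s3,s9} rej; 4/4 deletions ∈↓L.
'xfxv6': N↓-sim [25, 20, 16, 7, 3, 2] end={s3,s9} rej; 5/5 deletions ∈↓L.
'f666xx': run [25, 21, 11, 10, 8, 3, 2] end={s3,s9} ∉↓L; 6/6 deletions ∈↓L.
6 words, ⪯-incomp.

A = [vx, f6v, x6x, vf6f, xfxv6, f666xx].


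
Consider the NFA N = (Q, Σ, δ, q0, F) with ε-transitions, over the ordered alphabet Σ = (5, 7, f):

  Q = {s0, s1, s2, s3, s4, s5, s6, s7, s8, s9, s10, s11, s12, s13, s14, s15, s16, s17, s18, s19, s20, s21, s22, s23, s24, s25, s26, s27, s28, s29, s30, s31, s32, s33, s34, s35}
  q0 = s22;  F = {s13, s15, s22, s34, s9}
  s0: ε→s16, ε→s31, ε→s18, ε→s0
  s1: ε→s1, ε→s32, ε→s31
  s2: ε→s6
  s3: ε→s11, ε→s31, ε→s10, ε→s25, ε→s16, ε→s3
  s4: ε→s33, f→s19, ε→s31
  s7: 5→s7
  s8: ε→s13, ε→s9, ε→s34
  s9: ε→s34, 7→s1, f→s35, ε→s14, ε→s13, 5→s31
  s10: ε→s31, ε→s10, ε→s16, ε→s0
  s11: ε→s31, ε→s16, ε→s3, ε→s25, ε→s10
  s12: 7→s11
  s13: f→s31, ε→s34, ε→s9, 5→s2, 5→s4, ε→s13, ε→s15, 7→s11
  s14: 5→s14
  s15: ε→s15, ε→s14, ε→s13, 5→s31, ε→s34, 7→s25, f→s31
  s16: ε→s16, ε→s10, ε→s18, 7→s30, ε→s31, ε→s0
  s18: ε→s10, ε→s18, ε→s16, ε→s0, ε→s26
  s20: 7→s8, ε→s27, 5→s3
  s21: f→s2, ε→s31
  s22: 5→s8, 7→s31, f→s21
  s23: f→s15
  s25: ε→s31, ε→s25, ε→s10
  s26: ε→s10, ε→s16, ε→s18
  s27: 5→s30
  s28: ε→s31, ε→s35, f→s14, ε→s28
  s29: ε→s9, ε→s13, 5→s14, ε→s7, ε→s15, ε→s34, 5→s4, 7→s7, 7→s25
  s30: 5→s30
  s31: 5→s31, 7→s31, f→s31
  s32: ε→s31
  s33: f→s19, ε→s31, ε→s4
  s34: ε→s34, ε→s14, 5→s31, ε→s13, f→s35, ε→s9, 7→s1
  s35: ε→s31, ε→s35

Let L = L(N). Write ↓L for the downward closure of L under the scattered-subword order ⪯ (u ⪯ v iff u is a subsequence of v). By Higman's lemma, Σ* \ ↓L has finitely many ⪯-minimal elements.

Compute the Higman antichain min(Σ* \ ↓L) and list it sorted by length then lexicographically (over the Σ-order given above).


Antichain: [7, f, 55].

|Q|=36, |F|=5, |δ|=110 (74 ε).
min D↑ (3 st, q0=0, F={2}): 0:5→1,7→2,f→2 1:5→2,7→2,f→2 2:5→2,7→2,f→2.
'7': N↓-sim [26, 12] end={s0,s1,s10,s11,s16,s18,s25,s26,s3,s30,s31,s32} rej; 1/1 del acc.
'f': run [26, 6] end={s19,s2,s21,s31,s35,s6} — reject; 1/1 single-dels accept.
'55': run [26, 24, 8] end={s14,s19,s2,s30,s31,s33,s4,s6} rej; 2/2 single-dels accept.
3 words, ⪯-incomp.


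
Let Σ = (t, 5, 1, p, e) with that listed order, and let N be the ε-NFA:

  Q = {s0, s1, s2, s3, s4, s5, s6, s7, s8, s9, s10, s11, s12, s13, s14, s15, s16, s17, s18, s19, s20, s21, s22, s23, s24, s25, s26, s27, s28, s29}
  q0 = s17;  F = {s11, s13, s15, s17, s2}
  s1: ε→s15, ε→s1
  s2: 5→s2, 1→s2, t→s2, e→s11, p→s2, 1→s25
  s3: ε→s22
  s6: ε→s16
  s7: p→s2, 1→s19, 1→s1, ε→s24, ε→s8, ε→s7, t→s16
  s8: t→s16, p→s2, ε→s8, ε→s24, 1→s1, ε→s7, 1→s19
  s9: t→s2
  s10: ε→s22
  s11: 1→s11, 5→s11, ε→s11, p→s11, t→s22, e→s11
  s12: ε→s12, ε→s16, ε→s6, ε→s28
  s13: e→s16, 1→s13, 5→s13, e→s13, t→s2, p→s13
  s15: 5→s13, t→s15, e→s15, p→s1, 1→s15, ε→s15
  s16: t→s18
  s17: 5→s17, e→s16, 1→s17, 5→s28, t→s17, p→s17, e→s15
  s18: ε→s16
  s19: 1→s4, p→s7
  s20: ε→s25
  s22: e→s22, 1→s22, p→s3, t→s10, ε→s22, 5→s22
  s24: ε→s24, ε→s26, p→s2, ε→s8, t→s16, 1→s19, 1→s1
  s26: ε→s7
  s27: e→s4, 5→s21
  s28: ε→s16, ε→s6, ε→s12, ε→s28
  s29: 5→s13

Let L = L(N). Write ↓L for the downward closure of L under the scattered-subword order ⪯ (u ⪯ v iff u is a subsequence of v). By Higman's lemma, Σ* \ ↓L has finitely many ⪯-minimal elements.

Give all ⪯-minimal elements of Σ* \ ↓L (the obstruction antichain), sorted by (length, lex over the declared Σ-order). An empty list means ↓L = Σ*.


min(Σ*\↓L) = [e5tet].

|Q|=30, |F|=5, |δ|=81 (28 ε).
min D↑ (6 st, q0=0, F={5}): 0:t→0,5→0,1→0,p→0,e→1 1:t→1,5→2,1→1,p→1,e→1 2:t→3,5→2,1→2,p→2,e→2 3:t→3,5→3,1→3,p→3,e→4 4:t→5,5→4,1→4,p→4,e→4 5:t→5,5→5,1→5,p→5,e→5 (ε-aug+det+¬).
'e5tet': |S_i|=[15, 11, 9, 8, 4, 3] end={s10,s22,s3} rej; 5/5 deletions ∈↓L.
1 words, ⪯-incomp.


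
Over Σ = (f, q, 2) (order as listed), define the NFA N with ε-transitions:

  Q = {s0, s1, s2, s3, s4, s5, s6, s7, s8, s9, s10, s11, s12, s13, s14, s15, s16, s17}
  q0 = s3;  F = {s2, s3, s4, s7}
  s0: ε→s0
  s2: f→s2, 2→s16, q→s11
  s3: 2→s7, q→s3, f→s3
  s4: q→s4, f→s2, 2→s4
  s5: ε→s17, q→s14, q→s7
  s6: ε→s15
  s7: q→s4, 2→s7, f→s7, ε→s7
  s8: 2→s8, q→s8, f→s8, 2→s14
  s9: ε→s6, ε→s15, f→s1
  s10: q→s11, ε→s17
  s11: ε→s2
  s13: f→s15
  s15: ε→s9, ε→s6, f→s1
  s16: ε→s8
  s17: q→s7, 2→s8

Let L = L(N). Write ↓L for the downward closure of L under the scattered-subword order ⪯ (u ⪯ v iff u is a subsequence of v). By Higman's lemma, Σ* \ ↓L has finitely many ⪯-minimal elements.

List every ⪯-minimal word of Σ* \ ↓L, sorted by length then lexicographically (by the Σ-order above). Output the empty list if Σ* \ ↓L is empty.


A = [2qf2].

|Q|=18, |F|=4, |δ|=35 (11 ε).
min D↑ (5 st, q0=0, F={4}): 0:f→0,q→0,2→1 1:f→1,q→2,2→1 2:f→3,q→2,2→2 3:f→3,q→3,2→4 4:f→4,q→4,2→4.
'2qf2': N↓-sim [8, 7, 6, 5, 3] end={s14,s16,s8} rej; 4/4 deletions ∈↓L.
1 obstructions.


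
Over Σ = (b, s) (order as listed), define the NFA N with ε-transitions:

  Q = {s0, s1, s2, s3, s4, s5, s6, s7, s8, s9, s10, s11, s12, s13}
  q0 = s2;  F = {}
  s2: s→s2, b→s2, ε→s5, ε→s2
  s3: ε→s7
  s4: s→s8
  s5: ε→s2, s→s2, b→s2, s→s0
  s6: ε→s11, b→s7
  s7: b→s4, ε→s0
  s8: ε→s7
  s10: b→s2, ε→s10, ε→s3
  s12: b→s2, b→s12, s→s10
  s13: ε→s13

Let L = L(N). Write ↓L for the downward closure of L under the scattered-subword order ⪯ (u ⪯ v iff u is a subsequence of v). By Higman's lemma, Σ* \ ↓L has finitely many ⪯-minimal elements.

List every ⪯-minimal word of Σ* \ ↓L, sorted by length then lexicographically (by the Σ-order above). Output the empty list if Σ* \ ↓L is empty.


A = [ε].

|Q|=14, |F|=0, |δ|=22 (10 ε).
min D↑ (1 st, q0=0, F={0}): 0:b→0,s→0.
ε ∈ L(D↑) ⇒ ↓L = ∅.


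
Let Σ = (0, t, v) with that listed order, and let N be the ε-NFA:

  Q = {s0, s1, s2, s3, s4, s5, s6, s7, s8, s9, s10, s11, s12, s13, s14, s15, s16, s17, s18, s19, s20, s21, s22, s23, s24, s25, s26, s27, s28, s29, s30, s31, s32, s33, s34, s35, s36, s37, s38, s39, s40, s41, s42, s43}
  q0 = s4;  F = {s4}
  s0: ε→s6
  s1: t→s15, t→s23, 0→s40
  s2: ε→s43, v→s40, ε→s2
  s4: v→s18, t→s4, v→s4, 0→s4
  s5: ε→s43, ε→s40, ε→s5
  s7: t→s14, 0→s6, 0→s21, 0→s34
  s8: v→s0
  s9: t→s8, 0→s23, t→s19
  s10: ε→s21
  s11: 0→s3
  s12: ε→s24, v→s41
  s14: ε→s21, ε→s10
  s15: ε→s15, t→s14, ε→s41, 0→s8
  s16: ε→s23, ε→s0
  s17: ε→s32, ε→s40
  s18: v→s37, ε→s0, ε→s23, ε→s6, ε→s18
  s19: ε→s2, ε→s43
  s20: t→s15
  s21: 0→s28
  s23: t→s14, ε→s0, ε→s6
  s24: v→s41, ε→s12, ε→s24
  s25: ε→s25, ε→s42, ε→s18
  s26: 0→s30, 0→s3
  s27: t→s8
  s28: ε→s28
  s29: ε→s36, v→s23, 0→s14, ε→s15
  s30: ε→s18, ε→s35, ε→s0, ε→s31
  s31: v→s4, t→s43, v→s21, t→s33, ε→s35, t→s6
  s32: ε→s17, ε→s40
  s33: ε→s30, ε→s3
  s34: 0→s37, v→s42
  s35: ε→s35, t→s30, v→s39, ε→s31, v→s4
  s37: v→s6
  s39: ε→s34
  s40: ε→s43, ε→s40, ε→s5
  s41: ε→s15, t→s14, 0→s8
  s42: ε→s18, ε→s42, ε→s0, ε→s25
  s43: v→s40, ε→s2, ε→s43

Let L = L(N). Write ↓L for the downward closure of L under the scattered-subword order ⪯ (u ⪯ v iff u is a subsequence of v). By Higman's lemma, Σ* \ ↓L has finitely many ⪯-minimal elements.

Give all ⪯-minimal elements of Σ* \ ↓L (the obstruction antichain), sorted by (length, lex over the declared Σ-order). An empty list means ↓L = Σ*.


min(Σ*\↓L) = [].

|Q|=44, |F|=1, |δ|=98 (54 ε).
min D↑ (1 st, q0=0, F={}): 0:0→0,t→0,v→0 [Hopcroft].
L(D↑) = ∅ ⇒ ↓L = Σ*.


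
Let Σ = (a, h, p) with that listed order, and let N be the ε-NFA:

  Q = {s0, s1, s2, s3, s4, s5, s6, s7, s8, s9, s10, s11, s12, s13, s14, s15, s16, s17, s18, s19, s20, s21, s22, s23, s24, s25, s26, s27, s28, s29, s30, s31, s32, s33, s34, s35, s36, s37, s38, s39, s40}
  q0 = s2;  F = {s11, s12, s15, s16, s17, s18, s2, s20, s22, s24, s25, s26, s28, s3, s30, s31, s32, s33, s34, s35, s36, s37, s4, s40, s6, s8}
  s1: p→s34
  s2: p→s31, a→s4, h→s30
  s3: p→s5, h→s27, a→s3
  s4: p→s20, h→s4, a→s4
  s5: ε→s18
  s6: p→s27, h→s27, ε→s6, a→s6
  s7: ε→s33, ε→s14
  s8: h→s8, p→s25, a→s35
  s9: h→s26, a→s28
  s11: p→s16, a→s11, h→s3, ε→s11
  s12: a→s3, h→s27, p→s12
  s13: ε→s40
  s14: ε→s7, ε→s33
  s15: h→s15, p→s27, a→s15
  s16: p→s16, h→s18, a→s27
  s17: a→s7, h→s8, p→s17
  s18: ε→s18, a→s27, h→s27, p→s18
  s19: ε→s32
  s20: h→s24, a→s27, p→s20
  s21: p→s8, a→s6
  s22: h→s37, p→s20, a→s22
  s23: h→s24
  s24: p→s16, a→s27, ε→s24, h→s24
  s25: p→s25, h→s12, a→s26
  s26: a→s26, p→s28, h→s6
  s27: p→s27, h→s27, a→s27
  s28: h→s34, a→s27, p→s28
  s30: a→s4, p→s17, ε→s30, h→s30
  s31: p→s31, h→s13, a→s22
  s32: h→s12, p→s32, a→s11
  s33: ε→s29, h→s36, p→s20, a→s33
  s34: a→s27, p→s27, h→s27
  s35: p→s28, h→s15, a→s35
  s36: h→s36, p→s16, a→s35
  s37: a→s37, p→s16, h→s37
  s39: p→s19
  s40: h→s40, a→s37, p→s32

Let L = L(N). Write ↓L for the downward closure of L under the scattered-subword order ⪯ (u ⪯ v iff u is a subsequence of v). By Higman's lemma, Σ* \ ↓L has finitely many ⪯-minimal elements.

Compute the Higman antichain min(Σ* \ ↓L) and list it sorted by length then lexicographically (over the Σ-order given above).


|Q|=41, |F|=26, |δ|=101 (13 ε).
min D↑ (27 st, q0=0, F={8}): 0:a→1,h→2,p→3 1:a→1,h→1,p→4 2:a→1,h→2,p→5 3:a→6,h→7,p→3 4:a→8,h→9,p→4 5:a→10,h→11,p→5 6:a→6,h→12,p→4 7:a→12,h→7,p→13 8:a→8,h→8,p→8 9:a→8,h→9,p→14 10:a→10,h→15,p→4 11:a→16,h→11,p→17 12:a→12,h→12,p→14 13:a→18,h→19,p→13 14:a→8,h→20,p→14 15:a→16,h→15,p→14 16:a→16,h→21,p→22 17:a→23,h→19,p→17 18:a→18,h→24,p→14 19:a→24,h→8,p→19 20:a→8,h→8,p→20 21:a→21,h→21,p→8 22:a→8,h→25,p→22 23:a→23,h→26,p→22 24:a→24,h→8,p→20 25:a→8,h→8,p→8 26:a→26,h→8,p→8 (ε-aug+det+¬).
'apa': run [32, 22, 8, 1] end={s27} ∉↓L; 3/3 del acc.
'phphh': N↓-sim [32, 29, 21, 13, 7, 1] end={s27} rej; 5/5 single-dels accept.
'hphahp': N↓-sim [32, 29, 24, 16, 10, 4, 1] end={s27} ∉↓L; 6/6 deletions ∈↓L.
3 obstructions.

A = [apa, phphh, hphahp].


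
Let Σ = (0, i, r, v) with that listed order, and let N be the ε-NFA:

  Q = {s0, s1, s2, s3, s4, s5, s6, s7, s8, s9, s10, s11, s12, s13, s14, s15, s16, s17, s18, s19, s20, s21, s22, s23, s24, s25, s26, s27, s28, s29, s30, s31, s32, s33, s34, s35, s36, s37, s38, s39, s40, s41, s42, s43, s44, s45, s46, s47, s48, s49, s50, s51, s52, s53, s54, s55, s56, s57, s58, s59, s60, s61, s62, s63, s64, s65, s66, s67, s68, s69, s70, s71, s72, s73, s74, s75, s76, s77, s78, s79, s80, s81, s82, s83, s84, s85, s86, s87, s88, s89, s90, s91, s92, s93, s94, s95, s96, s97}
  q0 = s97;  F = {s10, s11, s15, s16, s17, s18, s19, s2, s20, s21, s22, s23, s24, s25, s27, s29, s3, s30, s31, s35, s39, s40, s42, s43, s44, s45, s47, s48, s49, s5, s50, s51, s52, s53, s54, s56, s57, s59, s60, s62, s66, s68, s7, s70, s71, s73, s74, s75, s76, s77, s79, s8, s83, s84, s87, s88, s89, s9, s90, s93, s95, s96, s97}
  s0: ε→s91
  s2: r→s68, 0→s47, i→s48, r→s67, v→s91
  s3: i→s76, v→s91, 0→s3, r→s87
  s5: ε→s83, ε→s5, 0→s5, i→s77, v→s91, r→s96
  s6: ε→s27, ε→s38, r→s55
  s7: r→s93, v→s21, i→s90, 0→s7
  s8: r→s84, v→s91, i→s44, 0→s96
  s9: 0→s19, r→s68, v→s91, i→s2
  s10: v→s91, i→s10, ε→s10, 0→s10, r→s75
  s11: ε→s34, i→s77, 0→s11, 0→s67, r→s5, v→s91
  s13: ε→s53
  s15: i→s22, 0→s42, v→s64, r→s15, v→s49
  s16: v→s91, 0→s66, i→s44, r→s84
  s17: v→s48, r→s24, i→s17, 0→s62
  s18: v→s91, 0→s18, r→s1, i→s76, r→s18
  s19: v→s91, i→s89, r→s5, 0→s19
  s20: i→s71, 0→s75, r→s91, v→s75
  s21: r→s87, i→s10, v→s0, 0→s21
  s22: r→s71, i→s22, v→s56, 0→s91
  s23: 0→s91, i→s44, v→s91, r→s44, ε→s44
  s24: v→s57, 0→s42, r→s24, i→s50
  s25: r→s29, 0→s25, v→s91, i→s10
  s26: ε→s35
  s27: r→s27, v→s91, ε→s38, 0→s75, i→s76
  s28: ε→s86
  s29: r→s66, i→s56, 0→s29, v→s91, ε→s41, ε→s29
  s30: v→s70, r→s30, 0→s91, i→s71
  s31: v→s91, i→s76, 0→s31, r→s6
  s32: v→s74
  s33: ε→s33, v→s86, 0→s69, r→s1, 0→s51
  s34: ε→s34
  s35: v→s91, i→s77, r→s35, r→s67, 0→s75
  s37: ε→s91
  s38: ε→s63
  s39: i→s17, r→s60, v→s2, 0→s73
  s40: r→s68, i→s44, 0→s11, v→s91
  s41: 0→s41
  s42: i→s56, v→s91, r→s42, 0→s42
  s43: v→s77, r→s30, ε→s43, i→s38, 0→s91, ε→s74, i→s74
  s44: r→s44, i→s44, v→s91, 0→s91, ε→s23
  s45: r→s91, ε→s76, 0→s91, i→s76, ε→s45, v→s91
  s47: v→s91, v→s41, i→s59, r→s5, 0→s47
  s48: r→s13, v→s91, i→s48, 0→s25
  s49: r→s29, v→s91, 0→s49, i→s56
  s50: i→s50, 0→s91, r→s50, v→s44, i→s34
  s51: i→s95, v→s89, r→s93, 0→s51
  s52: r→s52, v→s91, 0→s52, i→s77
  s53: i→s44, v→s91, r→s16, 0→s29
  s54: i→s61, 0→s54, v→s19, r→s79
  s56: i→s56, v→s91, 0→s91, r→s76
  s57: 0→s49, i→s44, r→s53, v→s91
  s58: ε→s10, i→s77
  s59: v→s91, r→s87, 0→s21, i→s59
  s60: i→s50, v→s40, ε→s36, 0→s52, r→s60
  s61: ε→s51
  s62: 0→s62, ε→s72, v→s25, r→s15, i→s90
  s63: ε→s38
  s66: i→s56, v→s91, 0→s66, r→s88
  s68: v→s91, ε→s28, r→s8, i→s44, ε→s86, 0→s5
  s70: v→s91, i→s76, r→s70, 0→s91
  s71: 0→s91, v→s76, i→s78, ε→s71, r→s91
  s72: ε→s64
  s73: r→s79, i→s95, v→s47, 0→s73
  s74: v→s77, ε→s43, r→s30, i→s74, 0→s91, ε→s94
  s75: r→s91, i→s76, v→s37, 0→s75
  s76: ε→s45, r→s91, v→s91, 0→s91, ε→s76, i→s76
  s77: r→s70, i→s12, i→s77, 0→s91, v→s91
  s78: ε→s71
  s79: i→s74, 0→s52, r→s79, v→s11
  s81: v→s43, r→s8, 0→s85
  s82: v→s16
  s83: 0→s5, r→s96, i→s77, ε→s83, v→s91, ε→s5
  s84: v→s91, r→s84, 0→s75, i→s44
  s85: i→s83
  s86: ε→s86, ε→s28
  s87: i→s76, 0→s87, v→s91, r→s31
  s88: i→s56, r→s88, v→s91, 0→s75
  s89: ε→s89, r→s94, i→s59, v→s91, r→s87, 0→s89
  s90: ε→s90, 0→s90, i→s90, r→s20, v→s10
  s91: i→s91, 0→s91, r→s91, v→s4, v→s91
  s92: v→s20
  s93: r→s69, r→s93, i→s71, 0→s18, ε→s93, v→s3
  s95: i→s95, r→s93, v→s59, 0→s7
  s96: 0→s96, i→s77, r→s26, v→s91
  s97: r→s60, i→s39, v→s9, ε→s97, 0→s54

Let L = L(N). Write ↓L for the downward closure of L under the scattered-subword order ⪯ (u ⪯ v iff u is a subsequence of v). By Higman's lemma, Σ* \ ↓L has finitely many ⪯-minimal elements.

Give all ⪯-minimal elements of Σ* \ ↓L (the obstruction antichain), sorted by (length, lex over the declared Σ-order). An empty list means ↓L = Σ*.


|Q|=98, |F|=63, |δ|=327 (45 ε).
min D↑ (60 st, q0=0, F={15}): 0:0→1,i→2,r→3,v→4 1:0→1,i→5,r→6,v→7 2:0→8,i→9,r→3,v→10 3:0→11,i→12,r→3,v→13 4:0→7,i→10,r→14,v→15 5:0→5,i→16,r→17,v→18 6:0→11,i→19,r→6,v→20 7:0→7,i→18,r→21,v→15 8:0→8,i→16,r→6,v→22 9:0→23,i→9,r→24,v→25 10:0→22,i→25,r→14,v→15 11:0→11,i→26,r→11,v→15 12:0→15,i→12,r→12,v→27 13:0→20,i→27,r→14,v→15 14:0→21,i→27,r→28,v→15 15:0→15,i→15,r→15,v→15 16:0→29,i→16,r→17,v→30 17:0→31,i→32,r→17,v→33 18:0→18,i→30,r→34,v→15 19:0→15,i→19,r→35,v→26 20:0→20,i→26,r→21,v→15 21:0→21,i→26,r→36,v→15 22:0→22,i→30,r→21,v→15 23:0→23,i→37,r→38,v→39 24:0→40,i→12,r→24,v→41 25:0→39,i→25,r→42,v→15 26:0→15,i→26,r→43,v→15 27:0→15,i→27,r→27,v→15 28:0→36,i→27,r→44,v→15 29:0→29,i→37,r→17,v→45 30:0→45,i→30,r→34,v→15 31:0→31,i→46,r→31,v→15 32:0→15,i→32,r→15,v→46 33:0→33,i→46,r→34,v→15 34:0→34,i→46,r→47,v→15 35:0→15,i→32,r→35,v→43 36:0→36,i→26,r→48,v→15 37:0→37,i→37,r→49,v→50 38:0→40,i→51,r→38,v→52 39:0→39,i→50,r→53,v→15 40:0→40,i→54,r→40,v→15 41:0→52,i→27,r→42,v→15 42:0→53,i→27,r→55,v→15 43:0→15,i→46,r→43,v→15 44:0→56,i→27,r→44,v→15 45:0→45,i→50,r→34,v→15 46:0→15,i→46,r→15,v→15 47:0→47,i→46,r→57,v→15 48:0→56,i→26,r→48,v→15 49:0→56,i→32,r→15,v→56 50:0→50,i→50,r→56,v→15 51:0→15,i→51,r→32,v→54 52:0→52,i→54,r→53,v→15 53:0→53,i→54,r→58,v→15 54:0→15,i→54,r→46,v→15 55:0→58,i→27,r→44,v→15 56:0→56,i→46,r→15,v→15 57:0→56,i→46,r→57,v→15 58:0→58,i→54,r→59,v→15 59:0→56,i→54,r→59,v→15.
'vv': N↓-sim [87, 56, 5] end={s0,s37,s4,s41,s91} rej; 2/2 deletions ∈↓L.
'r0v': |S_i|=[87, 64, 35, 3] end={s37,s4,s91} — reject; 3/3 single-dels accept.
'ri0': run [87, 64, 21, 2] end={s4,s91} — reject; 3/3 del acc.
'0irir': run [87, 65, 40, 24, 6, 2] end={s4,s91} rej; 5/5 deletions ∈↓L.
'ii0irr': N↓-sim [87, 83, 60, 39, 13, 9, 2] end={s4,s91} rej; 6/6 single-dels accept.
'vrrr0r': N↓-sim [87, 56, 38, 27, 22, 6, 2] end={s4,s91} — reject; 6/6 deletions ∈↓L.
6 words, ⪯-incomp.

A = [vv, r0v, ri0, 0irir, ii0irr, vrrr0r].


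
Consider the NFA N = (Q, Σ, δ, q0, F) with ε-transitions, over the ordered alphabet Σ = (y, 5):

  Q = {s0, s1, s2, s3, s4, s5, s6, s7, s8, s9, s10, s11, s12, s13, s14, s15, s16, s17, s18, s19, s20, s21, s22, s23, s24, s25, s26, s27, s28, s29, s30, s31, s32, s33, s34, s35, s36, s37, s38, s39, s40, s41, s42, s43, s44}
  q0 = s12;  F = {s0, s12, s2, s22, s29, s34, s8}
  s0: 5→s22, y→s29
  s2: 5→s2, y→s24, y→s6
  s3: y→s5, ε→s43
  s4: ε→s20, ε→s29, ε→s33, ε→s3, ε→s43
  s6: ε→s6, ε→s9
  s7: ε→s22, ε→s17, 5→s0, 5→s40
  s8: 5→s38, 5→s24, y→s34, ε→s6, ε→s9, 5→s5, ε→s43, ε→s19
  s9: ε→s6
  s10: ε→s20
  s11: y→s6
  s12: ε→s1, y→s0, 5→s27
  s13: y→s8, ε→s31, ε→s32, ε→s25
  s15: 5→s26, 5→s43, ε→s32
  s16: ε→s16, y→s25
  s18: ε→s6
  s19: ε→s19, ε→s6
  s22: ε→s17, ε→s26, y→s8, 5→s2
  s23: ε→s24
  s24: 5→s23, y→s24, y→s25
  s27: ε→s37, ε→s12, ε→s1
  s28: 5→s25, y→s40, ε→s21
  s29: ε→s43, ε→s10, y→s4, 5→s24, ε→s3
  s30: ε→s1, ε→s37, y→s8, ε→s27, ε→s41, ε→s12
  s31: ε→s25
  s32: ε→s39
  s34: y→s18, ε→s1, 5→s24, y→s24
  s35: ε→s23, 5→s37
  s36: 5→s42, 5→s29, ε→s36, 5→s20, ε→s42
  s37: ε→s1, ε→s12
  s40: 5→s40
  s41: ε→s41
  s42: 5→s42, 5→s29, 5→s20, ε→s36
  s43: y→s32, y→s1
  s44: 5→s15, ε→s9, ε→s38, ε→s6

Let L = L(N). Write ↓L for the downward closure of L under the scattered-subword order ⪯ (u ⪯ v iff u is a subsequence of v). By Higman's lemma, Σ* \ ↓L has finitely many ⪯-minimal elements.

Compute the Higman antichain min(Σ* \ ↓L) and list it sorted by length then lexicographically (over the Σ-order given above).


|Q|=45, |F|=7, |δ|=96 (53 ε).
min D↑ (8 st, q0=0, F={4}): 0:y→1,5→0 1:y→2,5→3 2:y→2,5→4 3:y→5,5→6 4:y→4,5→4 5:y→7,5→4 6:y→4,5→6 7:y→4,5→4.
'yy5': N↓-sim [29, 26, 21, 5] end={s23,s24,s25,s38,s5} — reject; 3/3 del acc.
'y55y': run [29, 26, 19, 8, 5] end={s23,s24,s25,s6,s9} rej; 4/4 del acc.
'y5yyy': run [29, 26, 19, 15, 10, 6] end={s18,s23,s24,s25,s6,s9} — reject; 5/5 del acc.
3 obstructions.

A = [yy5, y55y, y5yyy].


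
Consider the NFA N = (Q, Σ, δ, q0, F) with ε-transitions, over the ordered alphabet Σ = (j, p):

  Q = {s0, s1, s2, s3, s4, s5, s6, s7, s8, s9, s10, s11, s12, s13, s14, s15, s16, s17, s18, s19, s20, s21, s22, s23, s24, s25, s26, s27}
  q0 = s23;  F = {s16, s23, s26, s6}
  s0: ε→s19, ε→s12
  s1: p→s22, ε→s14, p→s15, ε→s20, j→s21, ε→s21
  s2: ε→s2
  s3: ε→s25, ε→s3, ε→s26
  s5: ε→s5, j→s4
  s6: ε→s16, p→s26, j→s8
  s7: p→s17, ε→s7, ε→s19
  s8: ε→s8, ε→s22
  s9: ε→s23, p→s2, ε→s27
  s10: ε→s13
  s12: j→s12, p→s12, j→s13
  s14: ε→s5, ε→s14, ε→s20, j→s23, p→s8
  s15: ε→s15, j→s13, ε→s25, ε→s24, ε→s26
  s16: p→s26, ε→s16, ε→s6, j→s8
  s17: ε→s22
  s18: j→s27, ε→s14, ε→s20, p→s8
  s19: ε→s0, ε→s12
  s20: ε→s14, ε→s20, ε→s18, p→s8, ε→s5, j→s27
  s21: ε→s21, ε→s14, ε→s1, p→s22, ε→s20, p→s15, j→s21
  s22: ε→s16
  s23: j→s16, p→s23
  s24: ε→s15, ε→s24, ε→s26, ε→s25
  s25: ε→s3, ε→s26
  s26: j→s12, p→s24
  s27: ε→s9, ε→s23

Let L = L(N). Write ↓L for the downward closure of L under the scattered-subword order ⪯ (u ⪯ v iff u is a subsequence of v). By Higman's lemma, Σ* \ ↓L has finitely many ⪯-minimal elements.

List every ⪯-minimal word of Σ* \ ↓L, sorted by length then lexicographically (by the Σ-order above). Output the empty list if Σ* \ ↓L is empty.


min(Σ*\↓L) = [jpj].

|Q|=28, |F|=4, |δ|=76 (49 ε).
min D↑ (4 st, q0=0, F={3}): 0:j→1,p→0 1:j→1,p→2 2:j→3,p→2 3:j→3,p→3.
'jpj': |S_i|=[12, 11, 7, 2] end={s12,s13} rej; 3/3 deletions ∈↓L.
1 minimals (antichain).


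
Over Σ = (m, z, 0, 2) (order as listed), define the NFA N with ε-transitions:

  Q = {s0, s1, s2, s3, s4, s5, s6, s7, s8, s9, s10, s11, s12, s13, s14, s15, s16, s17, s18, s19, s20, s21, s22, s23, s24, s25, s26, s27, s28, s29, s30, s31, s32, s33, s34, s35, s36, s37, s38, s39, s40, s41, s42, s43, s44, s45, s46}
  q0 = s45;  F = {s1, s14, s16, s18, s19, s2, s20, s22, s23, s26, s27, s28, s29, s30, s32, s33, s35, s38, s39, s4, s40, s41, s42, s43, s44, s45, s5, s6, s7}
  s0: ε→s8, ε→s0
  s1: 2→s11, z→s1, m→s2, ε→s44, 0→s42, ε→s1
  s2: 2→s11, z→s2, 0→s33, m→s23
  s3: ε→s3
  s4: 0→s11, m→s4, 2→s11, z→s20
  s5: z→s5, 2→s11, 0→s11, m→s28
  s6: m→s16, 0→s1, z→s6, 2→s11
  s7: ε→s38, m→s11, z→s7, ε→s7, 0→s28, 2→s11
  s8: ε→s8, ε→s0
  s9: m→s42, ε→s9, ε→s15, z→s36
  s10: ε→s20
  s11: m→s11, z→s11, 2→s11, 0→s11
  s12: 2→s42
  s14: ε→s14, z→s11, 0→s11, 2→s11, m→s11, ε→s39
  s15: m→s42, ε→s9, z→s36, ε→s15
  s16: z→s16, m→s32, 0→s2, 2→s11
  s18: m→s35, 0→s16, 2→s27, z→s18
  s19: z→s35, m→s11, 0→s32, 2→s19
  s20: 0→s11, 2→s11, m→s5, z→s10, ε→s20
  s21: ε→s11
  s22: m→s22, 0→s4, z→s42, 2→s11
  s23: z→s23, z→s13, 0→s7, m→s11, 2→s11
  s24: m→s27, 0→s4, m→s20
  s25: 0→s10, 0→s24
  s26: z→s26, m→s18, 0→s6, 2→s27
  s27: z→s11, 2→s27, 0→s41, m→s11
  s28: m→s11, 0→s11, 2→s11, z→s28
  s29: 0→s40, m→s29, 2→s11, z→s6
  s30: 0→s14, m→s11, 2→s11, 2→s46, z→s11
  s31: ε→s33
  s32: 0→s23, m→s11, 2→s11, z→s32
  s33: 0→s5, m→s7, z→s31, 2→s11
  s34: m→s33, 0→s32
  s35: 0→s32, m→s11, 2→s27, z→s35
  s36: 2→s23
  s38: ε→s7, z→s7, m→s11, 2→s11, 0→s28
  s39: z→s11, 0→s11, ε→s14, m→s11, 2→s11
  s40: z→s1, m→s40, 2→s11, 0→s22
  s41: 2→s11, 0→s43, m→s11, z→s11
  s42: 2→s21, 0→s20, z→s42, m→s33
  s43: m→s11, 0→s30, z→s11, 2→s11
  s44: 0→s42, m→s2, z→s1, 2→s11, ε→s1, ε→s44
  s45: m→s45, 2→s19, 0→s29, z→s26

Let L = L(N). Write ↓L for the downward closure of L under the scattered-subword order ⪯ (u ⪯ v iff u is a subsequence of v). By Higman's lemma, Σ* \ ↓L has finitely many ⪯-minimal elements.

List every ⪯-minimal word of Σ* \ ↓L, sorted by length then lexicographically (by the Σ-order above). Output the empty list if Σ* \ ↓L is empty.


|Q|=47, |F|=29, |δ|=158 (23 ε).
min D↑ (27 st, q0=0, F={8}): 0:m→0,z→1,0→2,2→3 1:m→4,z→1,0→5,2→6 2:m→2,z→5,0→7,2→8 3:m→8,z→9,0→10,2→3 4:m→9,z→4,0→11,2→6 5:m→11,z→5,0→12,2→8 6:m→8,z→8,0→13,2→6 7:m→7,z→12,0→14,2→8 8:m→8,z→8,0→8,2→8 9:m→8,z→9,0→10,2→6 10:m→8,z→10,0→15,2→8 11:m→10,z→11,0→16,2→8 12:m→16,z→12,0→17,2→8 13:m→8,z→8,0→18,2→8 14:m→14,z→17,0→19,2→8 15:m→8,z→15,0→20,2→8 16:m→15,z→16,0→21,2→8 17:m→21,z→17,0→22,2→8 18:m→8,z→8,0→23,2→8 19:m→19,z→22,0→8,2→8 20:m→8,z→20,0→24,2→8 21:m→20,z→21,0→25,2→8 22:m→25,z→22,0→8,2→8 23:m→8,z→8,0→26,2→8 24:m→8,z→24,0→8,2→8 25:m→24,z→25,0→8,2→8 26:m→8,z→8,0→8,2→8.
'02': N↓-sim [35, 29, 3] end={s11,s21,s46} ∉↓L; 2/2 del acc.
'2m': run [35, 17, 1] end={s11} ∉↓L; 2/2 del acc.
'z2z': |S_i|=[35, 29, 9, 1] end={s11} — reject; 3/3 single-dels accept.
'zmmm': N↓-sim [35, 29, 21, 15, 1] end={s11} rej; 4/4 del acc.
'00000': run [35, 29, 24, 17, 8, 1] end={s11} — reject; 5/5 del acc.
5 words, ⪯-incomp.

A = [02, 2m, z2z, zmmm, 00000].


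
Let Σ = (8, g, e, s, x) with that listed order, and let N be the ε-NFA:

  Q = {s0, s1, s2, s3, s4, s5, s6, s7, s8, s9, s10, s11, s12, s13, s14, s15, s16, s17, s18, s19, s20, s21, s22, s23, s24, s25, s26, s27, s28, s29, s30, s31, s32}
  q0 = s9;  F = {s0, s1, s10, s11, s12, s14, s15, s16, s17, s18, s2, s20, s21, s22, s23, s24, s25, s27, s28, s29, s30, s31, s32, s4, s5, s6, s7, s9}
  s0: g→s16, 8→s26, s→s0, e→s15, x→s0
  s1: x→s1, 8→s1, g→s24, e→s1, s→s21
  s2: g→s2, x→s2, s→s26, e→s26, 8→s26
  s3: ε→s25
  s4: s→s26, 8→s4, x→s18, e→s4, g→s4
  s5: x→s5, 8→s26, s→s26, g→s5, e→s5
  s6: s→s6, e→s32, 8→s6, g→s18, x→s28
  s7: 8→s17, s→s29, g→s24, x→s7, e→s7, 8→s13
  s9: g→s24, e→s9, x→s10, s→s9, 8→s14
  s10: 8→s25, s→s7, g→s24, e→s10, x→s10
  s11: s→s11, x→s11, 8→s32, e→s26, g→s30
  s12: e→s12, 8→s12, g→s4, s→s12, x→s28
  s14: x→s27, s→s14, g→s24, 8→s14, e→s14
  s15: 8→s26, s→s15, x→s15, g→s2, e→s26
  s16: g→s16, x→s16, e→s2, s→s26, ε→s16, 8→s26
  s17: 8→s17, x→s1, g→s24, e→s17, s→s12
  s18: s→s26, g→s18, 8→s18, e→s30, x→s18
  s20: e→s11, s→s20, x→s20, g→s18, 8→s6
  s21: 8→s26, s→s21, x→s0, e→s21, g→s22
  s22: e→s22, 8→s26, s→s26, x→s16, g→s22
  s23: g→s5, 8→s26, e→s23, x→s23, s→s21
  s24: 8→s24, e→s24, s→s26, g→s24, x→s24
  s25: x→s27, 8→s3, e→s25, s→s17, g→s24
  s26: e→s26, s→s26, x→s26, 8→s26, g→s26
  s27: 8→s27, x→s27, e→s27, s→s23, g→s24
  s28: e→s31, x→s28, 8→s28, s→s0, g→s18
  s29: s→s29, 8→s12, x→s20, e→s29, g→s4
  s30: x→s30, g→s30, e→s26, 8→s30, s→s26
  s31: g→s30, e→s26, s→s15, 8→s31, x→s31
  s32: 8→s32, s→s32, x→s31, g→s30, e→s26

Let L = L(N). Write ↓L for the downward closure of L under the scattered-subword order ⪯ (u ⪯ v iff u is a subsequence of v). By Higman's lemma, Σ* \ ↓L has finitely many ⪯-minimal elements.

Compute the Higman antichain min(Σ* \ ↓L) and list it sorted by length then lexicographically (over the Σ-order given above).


Antichain: [gs, 8xs8, xssxee].

|Q|=33, |F|=28, |δ|=148 (2 ε).
min D↑ (29 st, q0=0, F={5}): 0:8→1,g→2,e→0,s→0,x→3 1:8→1,g→2,e→1,s→1,x→4 2:8→2,g→2,e→2,s→5,x→2 3:8→6,g→2,e→3,s→7,x→3 4:8→4,g→2,e→4,s→8,x→4 5:8→5,g→5,e→5,s→5,x→5 6:8→6,g→2,e→6,s→9,x→4 7:8→9,g→2,e→7,s→10,x→7 8:8→5,g→11,e→8,s→12,x→8 9:8→9,g→2,e→9,s→13,x→14 10:8→13,g→15,e→10,s→10,x→16 11:8→5,g→11,e→11,s→5,x→11 12:8→5,g→17,e→12,s→12,x→18 13:8→13,g→15,e→13,s→13,x→19 14:8→14,g→2,e→14,s→12,x→14 15:8→15,g→15,e→15,s→5,x→20 16:8→21,g→20,e→22,s→16,x→16 17:8→5,g→17,e→17,s→5,x→23 18:8→5,g→23,e→24,s→18,x→18 19:8→19,g→20,e→25,s→18,x→19 20:8→20,g→20,e→26,s→5,x→20 21:8→21,g→20,e→27,s→21,x→19 22:8→27,g→26,e→5,s→22,x→22 23:8→5,g→23,e→28,s→5,x→23 24:8→5,g→28,e→5,s→24,x→24 25:8→25,g→26,e→5,s→24,x→25 26:8→26,g→26,e→5,s→5,x→26 27:8→27,g→26,e→5,s→27,x→25 28:8→5,g→28,e→5,s→5,x→28 (ε-aug+det+¬).
'gs': N↓-sim [31, 9, 1] end={s26} rej; 2/2 single-dels accept.
'8xs8': N↓-sim [31, 25, 16, 9, 1] end={s26} rej; 4/4 deletions ∈↓L.
'xssxee': run [31, 29, 25, 18, 13, 7, 1] end={s26} — reject; 6/6 single-dels accept.
3 words, ⪯-incomp.


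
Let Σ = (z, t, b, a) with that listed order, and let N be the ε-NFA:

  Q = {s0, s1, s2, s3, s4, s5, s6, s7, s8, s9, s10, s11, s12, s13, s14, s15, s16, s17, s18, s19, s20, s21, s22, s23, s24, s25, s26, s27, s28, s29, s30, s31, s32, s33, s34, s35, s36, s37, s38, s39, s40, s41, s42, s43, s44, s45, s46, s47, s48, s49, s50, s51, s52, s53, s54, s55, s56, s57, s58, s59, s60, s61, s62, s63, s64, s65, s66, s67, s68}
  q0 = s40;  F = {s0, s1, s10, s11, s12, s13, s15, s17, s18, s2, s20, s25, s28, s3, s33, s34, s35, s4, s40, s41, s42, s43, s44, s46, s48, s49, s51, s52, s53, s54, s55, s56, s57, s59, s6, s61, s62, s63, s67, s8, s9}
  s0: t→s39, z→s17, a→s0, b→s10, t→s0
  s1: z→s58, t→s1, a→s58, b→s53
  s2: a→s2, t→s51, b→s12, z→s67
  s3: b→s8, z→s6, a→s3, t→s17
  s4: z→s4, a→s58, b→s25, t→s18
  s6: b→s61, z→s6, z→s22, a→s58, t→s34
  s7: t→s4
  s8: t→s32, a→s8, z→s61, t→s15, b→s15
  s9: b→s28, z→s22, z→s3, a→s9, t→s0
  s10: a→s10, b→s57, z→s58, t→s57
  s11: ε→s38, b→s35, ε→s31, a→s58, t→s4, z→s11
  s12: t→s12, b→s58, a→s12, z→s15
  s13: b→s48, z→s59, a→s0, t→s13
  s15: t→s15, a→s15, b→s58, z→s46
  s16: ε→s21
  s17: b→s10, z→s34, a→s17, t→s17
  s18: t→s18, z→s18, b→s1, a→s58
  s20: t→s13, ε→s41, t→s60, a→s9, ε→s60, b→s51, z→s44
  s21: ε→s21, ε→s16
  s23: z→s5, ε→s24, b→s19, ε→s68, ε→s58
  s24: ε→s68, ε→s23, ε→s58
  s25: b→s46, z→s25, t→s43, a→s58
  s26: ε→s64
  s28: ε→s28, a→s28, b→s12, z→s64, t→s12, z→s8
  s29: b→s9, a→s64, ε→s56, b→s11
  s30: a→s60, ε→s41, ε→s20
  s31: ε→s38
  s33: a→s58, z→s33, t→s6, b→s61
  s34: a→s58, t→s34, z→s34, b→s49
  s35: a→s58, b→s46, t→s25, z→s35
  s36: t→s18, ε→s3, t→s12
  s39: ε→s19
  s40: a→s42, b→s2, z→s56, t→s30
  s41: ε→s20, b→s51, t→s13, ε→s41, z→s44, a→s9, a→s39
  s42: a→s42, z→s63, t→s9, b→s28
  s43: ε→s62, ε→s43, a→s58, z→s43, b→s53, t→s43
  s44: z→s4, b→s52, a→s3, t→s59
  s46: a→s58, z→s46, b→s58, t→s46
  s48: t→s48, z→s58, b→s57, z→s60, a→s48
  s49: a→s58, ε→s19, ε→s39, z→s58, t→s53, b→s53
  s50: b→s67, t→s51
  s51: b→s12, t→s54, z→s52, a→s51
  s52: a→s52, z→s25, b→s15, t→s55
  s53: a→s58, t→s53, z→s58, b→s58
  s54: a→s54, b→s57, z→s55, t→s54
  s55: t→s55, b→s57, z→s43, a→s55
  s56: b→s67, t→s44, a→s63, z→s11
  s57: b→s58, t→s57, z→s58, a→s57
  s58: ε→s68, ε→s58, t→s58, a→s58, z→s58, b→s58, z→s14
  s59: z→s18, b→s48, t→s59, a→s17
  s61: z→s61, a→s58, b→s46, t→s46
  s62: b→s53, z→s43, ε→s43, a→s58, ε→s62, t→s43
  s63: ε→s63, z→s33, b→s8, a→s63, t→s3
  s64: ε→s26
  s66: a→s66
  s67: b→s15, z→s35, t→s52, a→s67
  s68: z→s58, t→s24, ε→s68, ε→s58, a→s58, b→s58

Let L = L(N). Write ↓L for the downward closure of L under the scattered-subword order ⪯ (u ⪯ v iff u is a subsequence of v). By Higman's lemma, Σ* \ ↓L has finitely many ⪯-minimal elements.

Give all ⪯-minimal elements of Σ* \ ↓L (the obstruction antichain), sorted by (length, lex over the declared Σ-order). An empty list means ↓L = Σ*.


|Q|=69, |F|=41, |δ|=228 (35 ε).
min D↑ (40 st, q0=0, F={16}): 0:z→1,t→2,b→3,a→4 1:z→5,t→6,b→7,a→8 2:z→6,t→9,b→10,a→11 3:z→7,t→10,b→12,a→3 4:z→8,t→11,b→13,a→4 5:z→5,t→14,b→15,a→16 6:z→14,t→17,b→18,a→19 7:z→15,t→18,b→20,a→7 8:z→21,t→19,b→22,a→8 9:z→17,t→9,b→23,a→24 10:z→18,t→25,b→12,a→10 11:z→19,t→24,b→13,a→11 12:z→20,t→12,b→16,a→12 13:z→22,t→12,b→12,a→13 14:z→14,t→26,b→27,a→16 15:z→15,t→27,b→28,a→16 16:z→16,t→16,b→16,a→16 17:z→26,t→17,b→23,a→29 18:z→27,t→30,b→20,a→18 19:z→31,t→29,b→22,a→19 20:z→28,t→20,b→16,a→20 21:z→21,t→31,b→32,a→16 22:z→32,t→20,b→20,a→22 23:z→16,t→23,b→33,a→23 24:z→29,t→24,b→34,a→24 25:z→30,t→25,b→33,a→25 26:z→26,t→26,b→35,a→16 27:z→27,t→36,b→28,a→16 28:z→28,t→28,b→16,a→16 29:z→37,t→29,b→34,a→29 30:z→36,t→30,b→33,a→30 31:z→31,t→37,b→32,a→16 32:z→32,t→28,b→28,a→16 33:z→16,t→33,b→16,a→33 34:z→16,t→33,b→33,a→34 35:z→16,t→35,b→38,a→16 36:z→36,t→36,b→38,a→16 37:z→37,t→37,b→39,a→16 38:z→16,t→38,b→16,a→16 39:z→16,t→38,b→38,a→16.
'zza': |S_i|=[57, 44, 27, 7] end={s14,s19,s23,s24,s5,s58,s68} ∉↓L; 3/3 del acc.
'bbb': |S_i|=[57, 34, 12, 7] end={s14,s19,s23,s24,s5,s58,s68} ∉↓L; 3/3 deletions ∈↓L.
'ttbz': |S_i|=[57, 46, 29, 15, 8] end={s14,s19,s23,s24,s5,s58,s60,s68} — reject; 4/4 del acc.
'abtb': N↓-sim [57, 43, 21, 13, 7] end={s14,s19,s23,s24,s5,s58,s68} — reject; 4/4 deletions ∈↓L.
4 minimals (antichain).

Antichain: [zza, bbb, ttbz, abtb].
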